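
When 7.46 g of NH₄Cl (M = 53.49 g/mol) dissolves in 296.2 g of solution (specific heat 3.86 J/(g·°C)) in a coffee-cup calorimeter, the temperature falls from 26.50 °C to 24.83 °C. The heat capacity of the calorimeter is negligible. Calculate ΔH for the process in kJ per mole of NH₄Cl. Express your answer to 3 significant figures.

|ΔT| = |24.83 − 26.50| = 1.67 °C
|q_surr| = (296.2 × 3.86) × 1.67 = 1143.332 × 1.67 = 1909 J
n(NH₄Cl) = 7.46 / 53.49 = 0.1395 mol
Temperature fell, so q_rxn = +|q_surr| = 1.909 kJ
ΔH = q_rxn / n = 13.68 kJ/mol

ΔH = 13.7 kJ/mol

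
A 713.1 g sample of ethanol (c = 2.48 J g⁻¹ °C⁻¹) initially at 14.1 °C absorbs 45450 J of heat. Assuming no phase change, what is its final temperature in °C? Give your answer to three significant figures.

ΔT = q / (m c) = 45450 / (713.1 × 2.48) = 25.70 °C
T_f = 14.1 + 25.70 = 39.80 °C

T_f = 39.8 °C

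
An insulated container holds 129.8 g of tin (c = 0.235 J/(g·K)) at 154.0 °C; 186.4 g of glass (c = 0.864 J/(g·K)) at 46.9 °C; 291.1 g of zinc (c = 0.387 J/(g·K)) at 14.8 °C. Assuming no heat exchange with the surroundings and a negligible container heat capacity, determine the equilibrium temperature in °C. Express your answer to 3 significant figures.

Σ mᵢcᵢ(T − Tᵢ) = 0  ⇒  T = Σ mᵢcᵢTᵢ / Σ mᵢcᵢ
Σ mᵢcᵢ = 129.8×0.235 + 186.4×0.864 + 291.1×0.387 = 304.2083
Σ mᵢcᵢTᵢ = 30.503×154.0 + 161.0496×46.9 + 112.6557×14.8 = 13918
T = 13918 / 304.2083 = 45.75 °C

T_f = 45.8 °C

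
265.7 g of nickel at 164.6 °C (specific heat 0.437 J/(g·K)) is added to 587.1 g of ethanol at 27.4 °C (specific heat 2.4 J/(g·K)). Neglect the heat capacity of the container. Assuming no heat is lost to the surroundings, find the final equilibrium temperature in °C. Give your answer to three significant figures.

Heat lost by nickel = heat gained by ethanol.
(265.7)(0.437)(164.6 − T) = (587.1)(2.4)(T − 27.4)
116.1109 (164.6 − T) = 1409.04 (T − 27.4)
19112 − 116.1109 T = 1409.04 T − 38608
57720 = 1525.1509 T
T = 37.845 °C

T_f = 37.8 °C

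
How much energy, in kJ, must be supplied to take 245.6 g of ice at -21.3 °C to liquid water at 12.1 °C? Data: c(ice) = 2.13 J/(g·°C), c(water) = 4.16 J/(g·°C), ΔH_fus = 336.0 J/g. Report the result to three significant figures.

q1 (heat ice -21.3→0.0 °C): 245.6 × 2.13 × 21.3 = 11143 J
q2 (melt at 0 °C): 245.6 × 336.0 = 82522 J
q3 (heat water 0.0→12.1 °C): 245.6 × 4.16 × 12.1 = 12363 J
Total: 11143 + 82522 + 12363 = 106028 J = 106 kJ

q = 106 kJ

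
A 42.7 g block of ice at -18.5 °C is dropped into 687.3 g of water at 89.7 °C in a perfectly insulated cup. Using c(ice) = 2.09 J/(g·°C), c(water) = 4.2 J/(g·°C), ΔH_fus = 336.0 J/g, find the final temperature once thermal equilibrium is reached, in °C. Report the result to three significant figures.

T_f = 79.2 °C

Heat to bring ice to 0 °C and melt it: q₁ = 42.7×2.09×18.5 + 42.7×336.0 = 15998 J
Heat the water can supply cooling to 0 °C: 687.3×4.2×89.7 = 258933 J > q₁, so all ice melts.
Energy balance: 687.3×4.2×(89.7 − T) = 15998 + 42.7×4.2×(T − 0)
2886.66(89.7 − T) = 15998 + 179.34 T
258933 − 15998 = 3066.00 T
T = 242935 / 3066.00 = 79.24 °C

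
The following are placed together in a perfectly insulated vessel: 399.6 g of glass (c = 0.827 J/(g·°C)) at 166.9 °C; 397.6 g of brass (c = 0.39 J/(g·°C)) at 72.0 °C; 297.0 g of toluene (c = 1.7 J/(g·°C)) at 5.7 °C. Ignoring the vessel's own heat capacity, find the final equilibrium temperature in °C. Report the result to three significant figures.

Σ mᵢcᵢ(T − Tᵢ) = 0  ⇒  T = Σ mᵢcᵢTᵢ / Σ mᵢcᵢ
Σ mᵢcᵢ = 399.6×0.827 + 397.6×0.39 + 297.0×1.7 = 990.4332
Σ mᵢcᵢTᵢ = 330.4692×166.9 + 155.064×72.0 + 504.9×5.7 = 69198
T = 69198 / 990.4332 = 69.87 °C

T_f = 69.9 °C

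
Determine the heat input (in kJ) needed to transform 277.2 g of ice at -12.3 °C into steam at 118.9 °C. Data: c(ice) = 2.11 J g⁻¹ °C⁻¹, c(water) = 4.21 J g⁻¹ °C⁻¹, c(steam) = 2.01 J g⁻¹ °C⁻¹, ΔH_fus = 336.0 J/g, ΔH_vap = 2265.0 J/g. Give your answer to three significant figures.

q = 855 kJ

q1 (heat ice -12.3→0.0 °C): 277.2 × 2.11 × 12.3 = 7194 J
q2 (melt at 0 °C): 277.2 × 336.0 = 93139 J
q3 (heat water 0.0→100.0 °C): 277.2 × 4.21 × 100.0 = 116701 J
q4 (vaporize at 100 °C): 277.2 × 2265.0 = 627858 J
q5 (heat steam 100.0→118.9 °C): 277.2 × 2.01 × 18.9 = 10531 J
Total: 7194 + 93139 + 116701 + 627858 + 10531 = 855423 J = 855 kJ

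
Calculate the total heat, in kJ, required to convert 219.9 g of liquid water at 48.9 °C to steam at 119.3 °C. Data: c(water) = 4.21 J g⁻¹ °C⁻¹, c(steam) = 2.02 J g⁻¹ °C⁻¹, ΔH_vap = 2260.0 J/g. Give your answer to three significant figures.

q = 553 kJ

q1 (heat water 48.9→100.0 °C): 219.9 × 4.21 × 51.1 = 47307 J
q2 (vaporize at 100 °C): 219.9 × 2260.0 = 496974 J
q3 (heat steam 100.0→119.3 °C): 219.9 × 2.02 × 19.3 = 8573 J
Total: 47307 + 496974 + 8573 = 552854 J = 553 kJ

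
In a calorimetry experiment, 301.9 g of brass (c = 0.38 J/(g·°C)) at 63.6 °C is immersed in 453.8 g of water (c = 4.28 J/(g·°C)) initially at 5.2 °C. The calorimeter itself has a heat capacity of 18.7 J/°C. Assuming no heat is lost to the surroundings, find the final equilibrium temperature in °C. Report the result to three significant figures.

Heat lost by brass = heat gained by water + calorimeter.
(301.9)(0.38)(63.6 − T) = [(453.8)(4.28) + 18.7](T − 5.2)
114.722 (63.6 − T) = 1960.964 (T − 5.2)
7296.3 − 114.722 T = 1960.964 T − 10197
17493.3 = 2075.686 T
T = 8.428 °C

T_f = 8.43 °C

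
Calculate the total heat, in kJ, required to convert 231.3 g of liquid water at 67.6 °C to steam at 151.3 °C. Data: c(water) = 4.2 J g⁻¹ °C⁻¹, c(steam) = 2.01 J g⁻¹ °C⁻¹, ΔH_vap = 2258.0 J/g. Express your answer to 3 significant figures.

q = 578 kJ

q1 (heat water 67.6→100.0 °C): 231.3 × 4.2 × 32.4 = 31475 J
q2 (vaporize at 100 °C): 231.3 × 2258.0 = 522275 J
q3 (heat steam 100.0→151.3 °C): 231.3 × 2.01 × 51.3 = 23850 J
Total: 31475 + 522275 + 23850 = 577600 J = 578 kJ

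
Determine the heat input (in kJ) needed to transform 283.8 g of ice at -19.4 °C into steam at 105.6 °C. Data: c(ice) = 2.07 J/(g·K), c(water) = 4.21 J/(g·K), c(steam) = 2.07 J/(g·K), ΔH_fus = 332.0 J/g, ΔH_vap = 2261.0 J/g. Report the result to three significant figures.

q1 (heat ice -19.4→0.0 °C): 283.8 × 2.07 × 19.4 = 11397 J
q2 (melt at 0 °C): 283.8 × 332.0 = 94222 J
q3 (heat water 0.0→100.0 °C): 283.8 × 4.21 × 100.0 = 119480 J
q4 (vaporize at 100 °C): 283.8 × 2261.0 = 641672 J
q5 (heat steam 100.0→105.6 °C): 283.8 × 2.07 × 5.6 = 3290 J
Total: 11397 + 94222 + 119480 + 641672 + 3290 = 870061 J = 870 kJ

q = 870 kJ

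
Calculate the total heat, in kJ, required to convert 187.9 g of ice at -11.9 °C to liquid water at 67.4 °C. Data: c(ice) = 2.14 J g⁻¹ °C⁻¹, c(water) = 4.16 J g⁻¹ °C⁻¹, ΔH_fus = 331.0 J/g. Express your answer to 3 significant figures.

q = 120 kJ

q1 (heat ice -11.9→0.0 °C): 187.9 × 2.14 × 11.9 = 4785 J
q2 (melt at 0 °C): 187.9 × 331.0 = 62195 J
q3 (heat water 0.0→67.4 °C): 187.9 × 4.16 × 67.4 = 52684 J
Total: 4785 + 62195 + 52684 = 119664 J = 120 kJ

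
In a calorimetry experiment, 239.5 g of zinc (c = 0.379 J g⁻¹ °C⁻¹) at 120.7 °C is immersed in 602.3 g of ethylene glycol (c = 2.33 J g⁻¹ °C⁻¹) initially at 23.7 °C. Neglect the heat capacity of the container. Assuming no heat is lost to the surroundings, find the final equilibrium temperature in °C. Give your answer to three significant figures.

Heat lost by zinc = heat gained by ethylene glycol.
(239.5)(0.379)(120.7 − T) = (602.3)(2.33)(T − 23.7)
90.7705 (120.7 − T) = 1403.359 (T − 23.7)
10956 − 90.7705 T = 1403.359 T − 33260
44216 = 1494.1295 T
T = 29.59 °C

T_f = 29.6 °C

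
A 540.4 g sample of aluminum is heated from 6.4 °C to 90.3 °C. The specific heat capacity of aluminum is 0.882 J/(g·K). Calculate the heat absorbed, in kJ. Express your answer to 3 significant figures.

q = 40.0 kJ

q = m c ΔT = 540.4 × 0.882 × (90.3 − 6.4)
q = 540.4 × 0.882 × 83.9 = 39990 J = 40.0 kJ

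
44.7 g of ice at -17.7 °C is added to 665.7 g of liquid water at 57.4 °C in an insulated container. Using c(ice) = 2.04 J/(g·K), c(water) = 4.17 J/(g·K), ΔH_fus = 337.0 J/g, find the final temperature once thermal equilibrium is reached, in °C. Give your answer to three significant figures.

Heat to bring ice to 0 °C and melt it: q₁ = 44.7×2.04×17.7 + 44.7×337.0 = 16678 J
Heat the water can supply cooling to 0 °C: 665.7×4.17×57.4 = 159341 J > q₁, so all ice melts.
Energy balance: 665.7×4.17×(57.4 − T) = 16678 + 44.7×4.17×(T − 0)
2775.969(57.4 − T) = 16678 + 186.399 T
159341 − 16678 = 2962.368 T
T = 142663 / 2962.368 = 48.16 °C

T_f = 48.2 °C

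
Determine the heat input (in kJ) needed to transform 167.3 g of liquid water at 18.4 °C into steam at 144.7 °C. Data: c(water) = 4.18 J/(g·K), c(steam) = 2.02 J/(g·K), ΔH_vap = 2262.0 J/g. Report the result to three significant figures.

q1 (heat water 18.4→100.0 °C): 167.3 × 4.18 × 81.6 = 57064 J
q2 (vaporize at 100 °C): 167.3 × 2262.0 = 378433 J
q3 (heat steam 100.0→144.7 °C): 167.3 × 2.02 × 44.7 = 15106 J
Total: 57064 + 378433 + 15106 = 450603 J = 451 kJ

q = 451 kJ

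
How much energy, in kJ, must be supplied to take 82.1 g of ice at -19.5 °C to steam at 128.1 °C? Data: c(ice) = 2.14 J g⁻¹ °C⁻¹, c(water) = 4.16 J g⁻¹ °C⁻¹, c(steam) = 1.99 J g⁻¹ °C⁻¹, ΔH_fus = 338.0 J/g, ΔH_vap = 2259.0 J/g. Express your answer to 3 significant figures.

q1 (heat ice -19.5→0.0 °C): 82.1 × 2.14 × 19.5 = 3426 J
q2 (melt at 0 °C): 82.1 × 338.0 = 27750 J
q3 (heat water 0.0→100.0 °C): 82.1 × 4.16 × 100.0 = 34154 J
q4 (vaporize at 100 °C): 82.1 × 2259.0 = 185464 J
q5 (heat steam 100.0→128.1 °C): 82.1 × 1.99 × 28.1 = 4591 J
Total: 3426 + 27750 + 34154 + 185464 + 4591 = 255385 J = 255 kJ

q = 255 kJ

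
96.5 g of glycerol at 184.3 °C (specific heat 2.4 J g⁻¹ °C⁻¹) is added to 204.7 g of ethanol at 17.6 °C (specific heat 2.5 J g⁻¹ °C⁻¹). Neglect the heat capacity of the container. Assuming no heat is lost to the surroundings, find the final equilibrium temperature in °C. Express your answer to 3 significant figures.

T_f = 69.5 °C

Heat lost by glycerol = heat gained by ethanol.
(96.5)(2.4)(184.3 − T) = (204.7)(2.5)(T − 17.6)
231.6 (184.3 − T) = 511.75 (T − 17.6)
42684 − 231.6 T = 511.75 T − 9006.8
51690.8 = 743.35 T
T = 69.54 °C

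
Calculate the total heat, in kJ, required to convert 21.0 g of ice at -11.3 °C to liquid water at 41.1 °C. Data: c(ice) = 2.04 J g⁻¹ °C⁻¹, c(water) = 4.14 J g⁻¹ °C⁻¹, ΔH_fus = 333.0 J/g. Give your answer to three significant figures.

q1 (heat ice -11.3→0.0 °C): 21.0 × 2.04 × 11.3 = 484 J
q2 (melt at 0 °C): 21.0 × 333.0 = 6993 J
q3 (heat water 0.0→41.1 °C): 21.0 × 4.14 × 41.1 = 3573 J
Total: 484 + 6993 + 3573 = 11050 J = 11.1 kJ

q = 11.1 kJ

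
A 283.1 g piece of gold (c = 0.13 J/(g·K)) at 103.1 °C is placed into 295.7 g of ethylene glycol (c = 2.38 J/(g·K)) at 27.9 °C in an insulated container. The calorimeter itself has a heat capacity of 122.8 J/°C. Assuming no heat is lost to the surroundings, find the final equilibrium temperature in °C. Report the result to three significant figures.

Heat lost by gold = heat gained by ethylene glycol + calorimeter.
(283.1)(0.13)(103.1 − T) = [(295.7)(2.38) + 122.8](T − 27.9)
36.803 (103.1 − T) = 826.566 (T − 27.9)
3794.4 − 36.803 T = 826.566 T − 23061
26855.4 = 863.369 T
T = 31.11 °C

T_f = 31.1 °C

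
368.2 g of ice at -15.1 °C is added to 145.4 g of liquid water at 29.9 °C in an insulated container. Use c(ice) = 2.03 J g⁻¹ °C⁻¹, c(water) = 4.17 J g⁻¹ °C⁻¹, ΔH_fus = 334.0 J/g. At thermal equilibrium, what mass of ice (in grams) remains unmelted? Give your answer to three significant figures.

Heat to warm all ice to 0 °C: 368.2×2.03×15.1 = 11286 J
Heat released by water cooling to 0 °C: 145.4×4.17×29.9 = 18129 J
18129 J < 11286 + 368.2×334.0 = 134264.8 J, so not all ice melts; final T = 0 °C.
Heat left for melting: 18129 − 11286 = 6843 J
Mass melted = 6843 / 334.0 = 20.49 g
Ice remaining = 368.2 − 20.49 = 347.71 g

m_ice remaining = 348 g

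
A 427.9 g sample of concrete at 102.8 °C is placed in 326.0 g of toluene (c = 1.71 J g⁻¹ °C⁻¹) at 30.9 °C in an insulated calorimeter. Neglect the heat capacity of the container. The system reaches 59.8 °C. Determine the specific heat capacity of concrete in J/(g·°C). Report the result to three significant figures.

q_gained = (326.0 × 1.71) × (59.8 − 30.9) = 16110 J
q_lost = 427.9 × c × (102.8 − 59.8) = 18399.7 c
Set equal: c = 16110 / 18399.7 = 0.876 J/(g·°C)

c = 0.876 J/(g·°C)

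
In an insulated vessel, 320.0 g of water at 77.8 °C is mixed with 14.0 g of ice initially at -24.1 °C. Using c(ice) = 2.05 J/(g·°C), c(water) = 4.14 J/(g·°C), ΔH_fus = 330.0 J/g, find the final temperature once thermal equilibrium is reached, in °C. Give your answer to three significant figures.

Heat to bring ice to 0 °C and melt it: q₁ = 14.0×2.05×24.1 + 14.0×330.0 = 5311.7 J
Heat the water can supply cooling to 0 °C: 320.0×4.14×77.8 = 103069 J > q₁, so all ice melts.
Energy balance: 320.0×4.14×(77.8 − T) = 5311.7 + 14.0×4.14×(T − 0)
1324.8(77.8 − T) = 5311.7 + 57.96 T
103069 − 5311.7 = 1382.76 T
T = 97757.3 / 1382.76 = 70.70 °C

T_f = 70.7 °C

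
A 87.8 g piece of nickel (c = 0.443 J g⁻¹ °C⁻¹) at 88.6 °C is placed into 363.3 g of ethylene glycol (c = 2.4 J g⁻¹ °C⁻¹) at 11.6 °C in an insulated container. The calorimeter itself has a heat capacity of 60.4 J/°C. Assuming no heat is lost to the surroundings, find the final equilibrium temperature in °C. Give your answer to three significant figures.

Heat lost by nickel = heat gained by ethylene glycol + calorimeter.
(87.8)(0.443)(88.6 − T) = [(363.3)(2.4) + 60.4](T − 11.6)
38.8954 (88.6 − T) = 932.32 (T − 11.6)
3446.1 − 38.8954 T = 932.32 T − 10815
14261.1 = 971.2154 T
T = 14.68 °C

T_f = 14.7 °C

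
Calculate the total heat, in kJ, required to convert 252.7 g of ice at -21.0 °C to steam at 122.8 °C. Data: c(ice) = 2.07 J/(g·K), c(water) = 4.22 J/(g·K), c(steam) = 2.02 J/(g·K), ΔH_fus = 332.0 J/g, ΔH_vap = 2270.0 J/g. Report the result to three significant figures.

q1 (heat ice -21.0→0.0 °C): 252.7 × 2.07 × 21.0 = 10985 J
q2 (melt at 0 °C): 252.7 × 332.0 = 83896 J
q3 (heat water 0.0→100.0 °C): 252.7 × 4.22 × 100.0 = 106639 J
q4 (vaporize at 100 °C): 252.7 × 2270.0 = 573629 J
q5 (heat steam 100.0→122.8 °C): 252.7 × 2.02 × 22.8 = 11638 J
Total: 10985 + 83896 + 106639 + 573629 + 11638 = 786787 J = 787 kJ

q = 787 kJ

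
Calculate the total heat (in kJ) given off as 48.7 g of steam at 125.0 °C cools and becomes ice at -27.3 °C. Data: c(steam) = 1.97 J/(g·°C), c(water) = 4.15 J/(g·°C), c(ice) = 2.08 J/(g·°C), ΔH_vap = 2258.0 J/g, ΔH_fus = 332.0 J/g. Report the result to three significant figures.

q = 152 kJ

q1 (cool steam 125.0→100 °C): 48.7 × 1.97 × 25.0 = 2398 J
q2 (condense at 100 °C): 48.7 × 2258.0 = 109965 J
q3 (cool water 100→0 °C): 48.7 × 4.15 × 100.0 = 20211 J
q4 (freeze at 0 °C): 48.7 × 332.0 = 16168 J
q5 (cool ice 0→-27.3 °C): 48.7 × 2.08 × 27.3 = 2765 J
Total: 2398 + 109965 + 20211 + 16168 + 2765 = 151507 J = 152 kJ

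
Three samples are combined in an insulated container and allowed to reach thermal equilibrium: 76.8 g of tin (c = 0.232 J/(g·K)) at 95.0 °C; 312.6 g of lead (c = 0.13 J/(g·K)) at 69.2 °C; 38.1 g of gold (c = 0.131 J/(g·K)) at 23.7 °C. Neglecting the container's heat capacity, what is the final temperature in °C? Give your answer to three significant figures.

T_f = 72.9 °C

Σ mᵢcᵢ(T − Tᵢ) = 0  ⇒  T = Σ mᵢcᵢTᵢ / Σ mᵢcᵢ
Σ mᵢcᵢ = 76.8×0.232 + 312.6×0.13 + 38.1×0.131 = 63.4467
Σ mᵢcᵢTᵢ = 17.8176×95.0 + 40.638×69.2 + 4.9911×23.7 = 4623.1
T = 4623.1 / 63.4467 = 72.87 °C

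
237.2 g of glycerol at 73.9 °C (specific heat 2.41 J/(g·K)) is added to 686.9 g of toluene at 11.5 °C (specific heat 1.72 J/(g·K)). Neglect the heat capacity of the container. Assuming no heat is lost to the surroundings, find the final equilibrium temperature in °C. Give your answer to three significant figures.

T_f = 31.8 °C

Heat lost by glycerol = heat gained by toluene.
(237.2)(2.41)(73.9 − T) = (686.9)(1.72)(T − 11.5)
571.652 (73.9 − T) = 1181.468 (T − 11.5)
42245 − 571.652 T = 1181.468 T − 13587
55832 = 1753.120 T
T = 31.847 °C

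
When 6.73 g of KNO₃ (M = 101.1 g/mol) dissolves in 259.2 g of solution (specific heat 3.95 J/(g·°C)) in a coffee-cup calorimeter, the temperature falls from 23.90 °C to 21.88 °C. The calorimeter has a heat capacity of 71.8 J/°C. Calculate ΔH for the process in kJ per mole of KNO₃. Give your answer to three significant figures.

|ΔT| = |21.88 − 23.90| = 2.02 °C
|q_surr| = (259.2 × 3.95 + 71.8) × 2.02 = 1095.64 × 2.02 = 2213 J
n(KNO₃) = 6.73 / 101.1 = 0.06657 mol
Temperature fell, so q_rxn = +|q_surr| = 2.213 kJ
ΔH = q_rxn / n = 33.24 kJ/mol

ΔH = 33.2 kJ/mol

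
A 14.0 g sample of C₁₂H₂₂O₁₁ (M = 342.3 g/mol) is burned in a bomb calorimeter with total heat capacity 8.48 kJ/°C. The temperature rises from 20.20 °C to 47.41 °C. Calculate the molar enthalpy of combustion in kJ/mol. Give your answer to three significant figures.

ΔH = -5640 kJ/mol

ΔT = 47.41 − 20.20 = 27.21 °C
q_cal = C_cal × ΔT = 8.48 × 27.21 = 230.7408 kJ
n = 14.0 / 342.3 = 0.04090 mol
q_rxn = −q_cal = -230.7408 kJ
ΔH = -230.7408 / 0.04090 = -5642 kJ/mol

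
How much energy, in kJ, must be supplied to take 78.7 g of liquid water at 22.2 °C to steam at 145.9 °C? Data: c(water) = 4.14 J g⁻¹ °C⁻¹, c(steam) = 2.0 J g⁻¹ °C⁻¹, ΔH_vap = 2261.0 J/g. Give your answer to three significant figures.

q = 211 kJ

q1 (heat water 22.2→100.0 °C): 78.7 × 4.14 × 77.8 = 25349 J
q2 (vaporize at 100 °C): 78.7 × 2261.0 = 177941 J
q3 (heat steam 100.0→145.9 °C): 78.7 × 2.0 × 45.9 = 7225 J
Total: 25349 + 177941 + 7225 = 210515 J = 211 kJ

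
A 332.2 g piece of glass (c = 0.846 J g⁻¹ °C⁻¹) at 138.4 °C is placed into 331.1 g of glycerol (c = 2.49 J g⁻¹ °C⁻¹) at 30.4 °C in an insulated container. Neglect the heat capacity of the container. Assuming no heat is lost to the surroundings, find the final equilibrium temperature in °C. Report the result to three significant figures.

T_f = 57.9 °C

Heat lost by glass = heat gained by glycerol.
(332.2)(0.846)(138.4 − T) = (331.1)(2.49)(T − 30.4)
281.0412 (138.4 − T) = 824.439 (T − 30.4)
38896 − 281.0412 T = 824.439 T − 25063
63959 = 1105.4802 T
T = 57.86 °C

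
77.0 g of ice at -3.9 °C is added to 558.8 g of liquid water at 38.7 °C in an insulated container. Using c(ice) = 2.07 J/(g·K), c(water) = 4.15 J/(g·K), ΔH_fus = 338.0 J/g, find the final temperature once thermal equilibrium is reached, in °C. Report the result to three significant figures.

Heat to bring ice to 0 °C and melt it: q₁ = 77.0×2.07×3.9 + 77.0×338.0 = 26648 J
Heat the water can supply cooling to 0 °C: 558.8×4.15×38.7 = 89746.1 J > q₁, so all ice melts.
Energy balance: 558.8×4.15×(38.7 − T) = 26648 + 77.0×4.15×(T − 0)
2319.02(38.7 − T) = 26648 + 319.55 T
89746.1 − 26648 = 2638.57 T
T = 63098.1 / 2638.57 = 23.91 °C

T_f = 23.9 °C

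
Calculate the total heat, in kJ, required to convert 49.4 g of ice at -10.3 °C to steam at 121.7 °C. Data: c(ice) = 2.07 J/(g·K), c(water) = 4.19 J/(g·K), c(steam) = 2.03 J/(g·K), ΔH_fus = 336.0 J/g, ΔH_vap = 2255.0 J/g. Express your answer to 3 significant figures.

q = 152 kJ

q1 (heat ice -10.3→0.0 °C): 49.4 × 2.07 × 10.3 = 1053 J
q2 (melt at 0 °C): 49.4 × 336.0 = 16598 J
q3 (heat water 0.0→100.0 °C): 49.4 × 4.19 × 100.0 = 20699 J
q4 (vaporize at 100 °C): 49.4 × 2255.0 = 111397 J
q5 (heat steam 100.0→121.7 °C): 49.4 × 2.03 × 21.7 = 2176 J
Total: 1053 + 16598 + 20699 + 111397 + 2176 = 151923 J = 152 kJ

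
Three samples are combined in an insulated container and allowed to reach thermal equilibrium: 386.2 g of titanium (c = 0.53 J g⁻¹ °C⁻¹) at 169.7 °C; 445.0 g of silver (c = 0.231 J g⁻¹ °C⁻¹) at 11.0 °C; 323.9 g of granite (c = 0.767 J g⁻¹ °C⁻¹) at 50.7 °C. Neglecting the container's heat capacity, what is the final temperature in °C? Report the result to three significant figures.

Σ mᵢcᵢ(T − Tᵢ) = 0  ⇒  T = Σ mᵢcᵢTᵢ / Σ mᵢcᵢ
Σ mᵢcᵢ = 386.2×0.53 + 445.0×0.231 + 323.9×0.767 = 555.9123
Σ mᵢcᵢTᵢ = 204.686×169.7 + 102.795×11.0 + 248.4313×50.7 = 48461
T = 48461 / 555.9123 = 87.17 °C

T_f = 87.2 °C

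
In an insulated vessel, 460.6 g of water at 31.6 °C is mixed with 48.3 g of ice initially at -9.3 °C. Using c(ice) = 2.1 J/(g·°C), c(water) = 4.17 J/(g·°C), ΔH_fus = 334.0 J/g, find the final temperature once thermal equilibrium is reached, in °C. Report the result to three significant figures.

Heat to bring ice to 0 °C and melt it: q₁ = 48.3×2.1×9.3 + 48.3×334.0 = 17075 J
Heat the water can supply cooling to 0 °C: 460.6×4.17×31.6 = 60694.2 J > q₁, so all ice melts.
Energy balance: 460.6×4.17×(31.6 − T) = 17075 + 48.3×4.17×(T − 0)
1920.702(31.6 − T) = 17075 + 201.411 T
60694.2 − 17075 = 2122.113 T
T = 43619.2 / 2122.113 = 20.55 °C

T_f = 20.6 °C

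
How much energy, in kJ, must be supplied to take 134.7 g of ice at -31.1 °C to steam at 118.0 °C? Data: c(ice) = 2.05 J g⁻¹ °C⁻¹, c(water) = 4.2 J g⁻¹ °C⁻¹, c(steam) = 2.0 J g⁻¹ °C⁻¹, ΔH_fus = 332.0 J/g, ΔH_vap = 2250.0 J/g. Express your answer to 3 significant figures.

q = 418 kJ

q1 (heat ice -31.1→0.0 °C): 134.7 × 2.05 × 31.1 = 8588 J
q2 (melt at 0 °C): 134.7 × 332.0 = 44720 J
q3 (heat water 0.0→100.0 °C): 134.7 × 4.2 × 100.0 = 56574 J
q4 (vaporize at 100 °C): 134.7 × 2250.0 = 303075 J
q5 (heat steam 100.0→118.0 °C): 134.7 × 2.0 × 18.0 = 4849 J
Total: 8588 + 44720 + 56574 + 303075 + 4849 = 417806 J = 418 kJ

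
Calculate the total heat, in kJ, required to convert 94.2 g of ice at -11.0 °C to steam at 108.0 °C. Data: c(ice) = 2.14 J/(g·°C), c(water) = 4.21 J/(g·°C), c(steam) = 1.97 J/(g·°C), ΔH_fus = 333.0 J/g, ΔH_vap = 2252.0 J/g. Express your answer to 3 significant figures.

q = 287 kJ

q1 (heat ice -11.0→0.0 °C): 94.2 × 2.14 × 11.0 = 2217 J
q2 (melt at 0 °C): 94.2 × 333.0 = 31369 J
q3 (heat water 0.0→100.0 °C): 94.2 × 4.21 × 100.0 = 39658 J
q4 (vaporize at 100 °C): 94.2 × 2252.0 = 212138 J
q5 (heat steam 100.0→108.0 °C): 94.2 × 1.97 × 8.0 = 1485 J
Total: 2217 + 31369 + 39658 + 212138 + 1485 = 286867 J = 287 kJ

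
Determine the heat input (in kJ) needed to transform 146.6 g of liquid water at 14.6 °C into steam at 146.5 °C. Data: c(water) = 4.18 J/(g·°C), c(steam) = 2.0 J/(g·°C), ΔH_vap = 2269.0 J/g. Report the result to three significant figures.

q = 399 kJ

q1 (heat water 14.6→100.0 °C): 146.6 × 4.18 × 85.4 = 52332 J
q2 (vaporize at 100 °C): 146.6 × 2269.0 = 332635 J
q3 (heat steam 100.0→146.5 °C): 146.6 × 2.0 × 46.5 = 13634 J
Total: 52332 + 332635 + 13634 = 398601 J = 399 kJ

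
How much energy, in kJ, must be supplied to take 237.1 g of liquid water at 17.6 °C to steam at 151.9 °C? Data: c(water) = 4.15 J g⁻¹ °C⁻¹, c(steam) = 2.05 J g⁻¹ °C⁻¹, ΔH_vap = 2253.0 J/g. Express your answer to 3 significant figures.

q = 640 kJ

q1 (heat water 17.6→100.0 °C): 237.1 × 4.15 × 82.4 = 81079 J
q2 (vaporize at 100 °C): 237.1 × 2253.0 = 534186 J
q3 (heat steam 100.0→151.9 °C): 237.1 × 2.05 × 51.9 = 25226 J
Total: 81079 + 534186 + 25226 = 640491 J = 640 kJ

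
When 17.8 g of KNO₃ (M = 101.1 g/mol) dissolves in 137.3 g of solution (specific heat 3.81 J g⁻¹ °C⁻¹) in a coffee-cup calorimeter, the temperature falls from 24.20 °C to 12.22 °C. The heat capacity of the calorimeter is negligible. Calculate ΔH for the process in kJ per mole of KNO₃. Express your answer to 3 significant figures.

ΔH = 35.6 kJ/mol

|ΔT| = |12.22 − 24.20| = 11.98 °C
|q_surr| = (137.3 × 3.81) × 11.98 = 523.113 × 11.98 = 6267 J
n(KNO₃) = 17.8 / 101.1 = 0.1761 mol
Temperature fell, so q_rxn = +|q_surr| = 6.267 kJ
ΔH = q_rxn / n = 35.59 kJ/mol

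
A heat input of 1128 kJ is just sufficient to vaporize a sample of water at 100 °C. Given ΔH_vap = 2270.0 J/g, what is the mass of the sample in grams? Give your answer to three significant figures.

m = 497 g

m = q / ΔH_vap = 1128000 J / 2270.0 J/g = 497 g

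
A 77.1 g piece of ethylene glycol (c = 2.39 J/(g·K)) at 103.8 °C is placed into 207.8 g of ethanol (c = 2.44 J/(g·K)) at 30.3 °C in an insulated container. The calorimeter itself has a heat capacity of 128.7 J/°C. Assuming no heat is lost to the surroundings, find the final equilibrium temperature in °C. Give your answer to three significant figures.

T_f = 46.8 °C

Heat lost by ethylene glycol = heat gained by ethanol + calorimeter.
(77.1)(2.39)(103.8 − T) = [(207.8)(2.44) + 128.7](T − 30.3)
184.269 (103.8 − T) = 635.732 (T − 30.3)
19127 − 184.269 T = 635.732 T − 19263
38390 = 820.001 T
T = 46.82 °C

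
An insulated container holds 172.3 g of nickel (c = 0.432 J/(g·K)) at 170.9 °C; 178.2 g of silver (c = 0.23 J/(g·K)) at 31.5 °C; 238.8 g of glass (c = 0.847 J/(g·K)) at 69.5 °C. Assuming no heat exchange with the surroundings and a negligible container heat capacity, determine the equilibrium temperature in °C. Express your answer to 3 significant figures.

Σ mᵢcᵢ(T − Tᵢ) = 0  ⇒  T = Σ mᵢcᵢTᵢ / Σ mᵢcᵢ
Σ mᵢcᵢ = 172.3×0.432 + 178.2×0.23 + 238.8×0.847 = 317.6832
Σ mᵢcᵢTᵢ = 74.4336×170.9 + 40.986×31.5 + 202.2636×69.5 = 28069
T = 28069 / 317.6832 = 88.36 °C

T_f = 88.4 °C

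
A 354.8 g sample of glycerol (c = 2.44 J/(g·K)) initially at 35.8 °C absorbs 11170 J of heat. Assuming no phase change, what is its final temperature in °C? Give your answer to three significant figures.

ΔT = q / (m c) = 11170 / (354.8 × 2.44) = 12.90 °C
T_f = 35.8 + 12.90 = 48.70 °C

T_f = 48.7 °C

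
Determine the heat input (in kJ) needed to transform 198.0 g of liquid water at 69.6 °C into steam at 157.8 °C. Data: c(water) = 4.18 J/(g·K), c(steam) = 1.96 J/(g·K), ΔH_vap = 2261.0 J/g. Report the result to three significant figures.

q1 (heat water 69.6→100.0 °C): 198.0 × 4.18 × 30.4 = 25160 J
q2 (vaporize at 100 °C): 198.0 × 2261.0 = 447678 J
q3 (heat steam 100.0→157.8 °C): 198.0 × 1.96 × 57.8 = 22431 J
Total: 25160 + 447678 + 22431 = 495269 J = 495 kJ

q = 495 kJ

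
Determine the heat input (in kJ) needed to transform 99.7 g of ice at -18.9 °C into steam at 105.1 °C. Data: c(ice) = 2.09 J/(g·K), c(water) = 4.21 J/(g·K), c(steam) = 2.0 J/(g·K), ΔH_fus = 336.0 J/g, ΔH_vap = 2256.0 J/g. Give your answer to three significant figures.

q1 (heat ice -18.9→0.0 °C): 99.7 × 2.09 × 18.9 = 3938 J
q2 (melt at 0 °C): 99.7 × 336.0 = 33499 J
q3 (heat water 0.0→100.0 °C): 99.7 × 4.21 × 100.0 = 41974 J
q4 (vaporize at 100 °C): 99.7 × 2256.0 = 224923 J
q5 (heat steam 100.0→105.1 °C): 99.7 × 2.0 × 5.1 = 1017 J
Total: 3938 + 33499 + 41974 + 224923 + 1017 = 305351 J = 305 kJ

q = 305 kJ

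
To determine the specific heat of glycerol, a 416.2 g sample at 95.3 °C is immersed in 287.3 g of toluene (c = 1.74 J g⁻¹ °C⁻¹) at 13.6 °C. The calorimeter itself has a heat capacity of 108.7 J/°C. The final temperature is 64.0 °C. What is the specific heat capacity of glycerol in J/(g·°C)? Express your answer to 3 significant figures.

c = 2.35 J/(g·°C)

q_gained = (287.3 × 1.74 + 108.7) × (64.0 − 13.6) = 30670 J
q_lost = 416.2 × c × (95.3 − 64.0) = 13027.06 c
Set equal: c = 30670 / 13027.06 = 2.35 J/(g·°C)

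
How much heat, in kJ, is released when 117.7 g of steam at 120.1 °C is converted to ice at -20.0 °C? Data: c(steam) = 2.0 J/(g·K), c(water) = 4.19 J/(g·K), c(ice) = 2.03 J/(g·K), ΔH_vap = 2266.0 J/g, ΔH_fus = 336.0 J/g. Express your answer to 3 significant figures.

q1 (cool steam 120.1→100 °C): 117.7 × 2.0 × 20.1 = 4732 J
q2 (condense at 100 °C): 117.7 × 2266.0 = 266708 J
q3 (cool water 100→0 °C): 117.7 × 4.19 × 100.0 = 49316 J
q4 (freeze at 0 °C): 117.7 × 336.0 = 39547 J
q5 (cool ice 0→-20.0 °C): 117.7 × 2.03 × 20.0 = 4779 J
Total: 4732 + 266708 + 49316 + 39547 + 4779 = 365082 J = 365 kJ

q = 365 kJ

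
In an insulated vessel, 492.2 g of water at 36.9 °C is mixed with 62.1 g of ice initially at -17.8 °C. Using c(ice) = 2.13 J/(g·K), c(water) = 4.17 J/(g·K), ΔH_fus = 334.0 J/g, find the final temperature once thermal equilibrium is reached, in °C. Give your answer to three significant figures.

T_f = 22.8 °C

Heat to bring ice to 0 °C and melt it: q₁ = 62.1×2.13×17.8 + 62.1×334.0 = 23096 J
Heat the water can supply cooling to 0 °C: 492.2×4.17×36.9 = 75736.3 J > q₁, so all ice melts.
Energy balance: 492.2×4.17×(36.9 − T) = 23096 + 62.1×4.17×(T − 0)
2052.474(36.9 − T) = 23096 + 258.957 T
75736.3 − 23096 = 2311.431 T
T = 52640.3 / 2311.431 = 22.77 °C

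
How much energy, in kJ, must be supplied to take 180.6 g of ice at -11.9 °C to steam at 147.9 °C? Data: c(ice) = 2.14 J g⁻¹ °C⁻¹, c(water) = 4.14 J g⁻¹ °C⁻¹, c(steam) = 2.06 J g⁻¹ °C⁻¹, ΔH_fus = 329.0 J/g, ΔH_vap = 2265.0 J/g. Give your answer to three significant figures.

q = 566 kJ

q1 (heat ice -11.9→0.0 °C): 180.6 × 2.14 × 11.9 = 4599 J
q2 (melt at 0 °C): 180.6 × 329.0 = 59417 J
q3 (heat water 0.0→100.0 °C): 180.6 × 4.14 × 100.0 = 74768 J
q4 (vaporize at 100 °C): 180.6 × 2265.0 = 409059 J
q5 (heat steam 100.0→147.9 °C): 180.6 × 2.06 × 47.9 = 17821 J
Total: 4599 + 59417 + 74768 + 409059 + 17821 = 565664 J = 566 kJ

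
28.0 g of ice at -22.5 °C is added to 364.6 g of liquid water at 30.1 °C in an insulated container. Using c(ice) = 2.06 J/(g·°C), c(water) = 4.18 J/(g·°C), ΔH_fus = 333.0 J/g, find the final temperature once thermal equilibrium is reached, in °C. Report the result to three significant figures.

Heat to bring ice to 0 °C and melt it: q₁ = 28.0×2.06×22.5 + 28.0×333.0 = 10622 J
Heat the water can supply cooling to 0 °C: 364.6×4.18×30.1 = 45873.2 J > q₁, so all ice melts.
Energy balance: 364.6×4.18×(30.1 − T) = 10622 + 28.0×4.18×(T − 0)
1524.028(30.1 − T) = 10622 + 117.04 T
45873.2 − 10622 = 1641.068 T
T = 35251.2 / 1641.068 = 21.48 °C

T_f = 21.5 °C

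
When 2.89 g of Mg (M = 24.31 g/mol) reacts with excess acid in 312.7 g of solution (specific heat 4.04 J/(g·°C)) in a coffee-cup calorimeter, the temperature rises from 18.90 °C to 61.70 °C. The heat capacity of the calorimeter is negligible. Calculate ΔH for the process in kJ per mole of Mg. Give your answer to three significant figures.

ΔH = -455 kJ/mol

|ΔT| = |61.70 − 18.90| = 42.80 °C
|q_surr| = (312.7 × 4.04) × 42.80 = 1263.308 × 42.80 = 54070 J
n(Mg) = 2.89 / 24.31 = 0.1189 mol
Temperature rose, so q_rxn = −|q_surr| = -54.07 kJ
ΔH = q_rxn / n = -454.8 kJ/mol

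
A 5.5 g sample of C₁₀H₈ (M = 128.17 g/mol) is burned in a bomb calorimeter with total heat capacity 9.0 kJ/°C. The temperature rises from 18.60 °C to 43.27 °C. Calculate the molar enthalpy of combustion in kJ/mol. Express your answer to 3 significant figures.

ΔH = -5170 kJ/mol

ΔT = 43.27 − 18.60 = 24.67 °C
q_cal = C_cal × ΔT = 9.0 × 24.67 = 222.03 kJ
n = 5.5 / 128.17 = 0.04291 mol
q_rxn = −q_cal = -222.03 kJ
ΔH = -222.03 / 0.04291 = -5174 kJ/mol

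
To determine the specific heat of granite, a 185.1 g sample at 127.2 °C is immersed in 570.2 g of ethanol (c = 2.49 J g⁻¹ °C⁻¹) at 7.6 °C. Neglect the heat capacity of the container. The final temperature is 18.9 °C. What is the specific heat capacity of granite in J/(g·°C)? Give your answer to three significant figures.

q_gained = (570.2 × 2.49) × (18.9 − 7.6) = 16040 J
q_lost = 185.1 × c × (127.2 − 18.9) = 20046.33 c
Set equal: c = 16040 / 20046.33 = 0.800 J/(g·°C)

c = 0.800 J/(g·°C)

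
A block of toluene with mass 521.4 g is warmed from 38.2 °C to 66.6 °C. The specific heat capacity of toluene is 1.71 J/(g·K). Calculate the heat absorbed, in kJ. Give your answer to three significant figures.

q = 25.3 kJ

q = m c ΔT = 521.4 × 1.71 × (66.6 − 38.2)
q = 521.4 × 1.71 × 28.4 = 25320 J = 25.3 kJ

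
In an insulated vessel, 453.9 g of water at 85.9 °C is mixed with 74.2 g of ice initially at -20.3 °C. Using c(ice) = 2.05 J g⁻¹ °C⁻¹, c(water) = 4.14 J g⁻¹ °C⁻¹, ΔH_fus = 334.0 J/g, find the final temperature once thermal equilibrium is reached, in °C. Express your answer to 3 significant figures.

Heat to bring ice to 0 °C and melt it: q₁ = 74.2×2.05×20.3 + 74.2×334.0 = 27871 J
Heat the water can supply cooling to 0 °C: 453.9×4.14×85.9 = 161419 J > q₁, so all ice melts.
Energy balance: 453.9×4.14×(85.9 − T) = 27871 + 74.2×4.14×(T − 0)
1879.146(85.9 − T) = 27871 + 307.188 T
161419 − 27871 = 2186.334 T
T = 133548 / 2186.334 = 61.08 °C

T_f = 61.1 °C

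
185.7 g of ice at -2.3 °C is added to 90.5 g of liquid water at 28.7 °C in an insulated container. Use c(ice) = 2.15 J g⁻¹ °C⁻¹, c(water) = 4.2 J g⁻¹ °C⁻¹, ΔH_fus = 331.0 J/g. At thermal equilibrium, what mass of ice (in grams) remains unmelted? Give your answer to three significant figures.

m_ice remaining = 156 g

Heat to warm all ice to 0 °C: 185.7×2.15×2.3 = 918.29 J
Heat released by water cooling to 0 °C: 90.5×4.2×28.7 = 10909 J
10909 J < 918.29 + 185.7×331.0 = 62384.99 J, so not all ice melts; final T = 0 °C.
Heat left for melting: 10909 − 918.29 = 9990.71 J
Mass melted = 9990.71 / 331.0 = 30.18 g
Ice remaining = 185.7 − 30.18 = 155.52 g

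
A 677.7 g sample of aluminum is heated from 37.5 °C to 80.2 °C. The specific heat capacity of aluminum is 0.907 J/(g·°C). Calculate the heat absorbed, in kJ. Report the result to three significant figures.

q = m c ΔT = 677.7 × 0.907 × (80.2 − 37.5)
q = 677.7 × 0.907 × 42.7 = 26247 J = 26.2 kJ

q = 26.2 kJ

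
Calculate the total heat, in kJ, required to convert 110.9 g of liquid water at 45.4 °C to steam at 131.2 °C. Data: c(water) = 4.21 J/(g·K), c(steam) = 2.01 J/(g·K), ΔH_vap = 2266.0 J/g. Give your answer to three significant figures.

q1 (heat water 45.4→100.0 °C): 110.9 × 4.21 × 54.6 = 25492 J
q2 (vaporize at 100 °C): 110.9 × 2266.0 = 251299 J
q3 (heat steam 100.0→131.2 °C): 110.9 × 2.01 × 31.2 = 6955 J
Total: 25492 + 251299 + 6955 = 283746 J = 284 kJ

q = 284 kJ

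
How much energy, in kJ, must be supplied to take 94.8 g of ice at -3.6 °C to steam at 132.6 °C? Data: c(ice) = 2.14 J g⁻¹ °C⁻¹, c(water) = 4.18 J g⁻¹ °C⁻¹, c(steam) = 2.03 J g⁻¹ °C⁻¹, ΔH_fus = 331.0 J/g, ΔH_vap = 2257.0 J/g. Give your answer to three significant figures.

q = 292 kJ

q1 (heat ice -3.6→0.0 °C): 94.8 × 2.14 × 3.6 = 730 J
q2 (melt at 0 °C): 94.8 × 331.0 = 31379 J
q3 (heat water 0.0→100.0 °C): 94.8 × 4.18 × 100.0 = 39626 J
q4 (vaporize at 100 °C): 94.8 × 2257.0 = 213964 J
q5 (heat steam 100.0→132.6 °C): 94.8 × 2.03 × 32.6 = 6274 J
Total: 730 + 31379 + 39626 + 213964 + 6274 = 291973 J = 292 kJ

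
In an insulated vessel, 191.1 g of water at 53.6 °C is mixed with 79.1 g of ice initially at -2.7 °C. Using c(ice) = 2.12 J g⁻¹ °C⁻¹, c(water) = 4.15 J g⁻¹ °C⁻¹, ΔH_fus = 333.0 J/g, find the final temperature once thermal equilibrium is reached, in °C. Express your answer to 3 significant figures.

Heat to bring ice to 0 °C and melt it: q₁ = 79.1×2.12×2.7 + 79.1×333.0 = 26793 J
Heat the water can supply cooling to 0 °C: 191.1×4.15×53.6 = 42508.3 J > q₁, so all ice melts.
Energy balance: 191.1×4.15×(53.6 − T) = 26793 + 79.1×4.15×(T − 0)
793.065(53.6 − T) = 26793 + 328.265 T
42508.3 − 26793 = 1121.330 T
T = 15715.3 / 1121.330 = 14.01 °C

T_f = 14.0 °C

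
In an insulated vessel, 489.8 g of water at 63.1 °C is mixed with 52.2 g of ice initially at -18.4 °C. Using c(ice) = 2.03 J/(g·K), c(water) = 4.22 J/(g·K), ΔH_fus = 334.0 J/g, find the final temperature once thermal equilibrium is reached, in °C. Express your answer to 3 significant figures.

T_f = 48.5 °C

Heat to bring ice to 0 °C and melt it: q₁ = 52.2×2.03×18.4 + 52.2×334.0 = 19385 J
Heat the water can supply cooling to 0 °C: 489.8×4.22×63.1 = 130425 J > q₁, so all ice melts.
Energy balance: 489.8×4.22×(63.1 − T) = 19385 + 52.2×4.22×(T − 0)
2066.956(63.1 − T) = 19385 + 220.284 T
130425 − 19385 = 2287.240 T
T = 111040 / 2287.240 = 48.548 °C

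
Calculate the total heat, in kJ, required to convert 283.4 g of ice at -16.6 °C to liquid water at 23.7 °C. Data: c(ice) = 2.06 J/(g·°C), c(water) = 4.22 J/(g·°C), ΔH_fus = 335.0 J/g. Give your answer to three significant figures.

q = 133 kJ

q1 (heat ice -16.6→0.0 °C): 283.4 × 2.06 × 16.6 = 9691 J
q2 (melt at 0 °C): 283.4 × 335.0 = 94939 J
q3 (heat water 0.0→23.7 °C): 283.4 × 4.22 × 23.7 = 28344 J
Total: 9691 + 94939 + 28344 = 132974 J = 133 kJ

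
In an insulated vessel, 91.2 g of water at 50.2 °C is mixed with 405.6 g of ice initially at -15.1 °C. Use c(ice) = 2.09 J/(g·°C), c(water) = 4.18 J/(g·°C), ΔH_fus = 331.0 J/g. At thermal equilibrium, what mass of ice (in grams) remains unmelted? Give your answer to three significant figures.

Heat to warm all ice to 0 °C: 405.6×2.09×15.1 = 12800 J
Heat released by water cooling to 0 °C: 91.2×4.18×50.2 = 19137 J
19137 J < 12800 + 405.6×331.0 = 147053.6 J, so not all ice melts; final T = 0 °C.
Heat left for melting: 19137 − 12800 = 6337 J
Mass melted = 6337 / 331.0 = 19.15 g
Ice remaining = 405.6 − 19.15 = 386.45 g

m_ice remaining = 386 g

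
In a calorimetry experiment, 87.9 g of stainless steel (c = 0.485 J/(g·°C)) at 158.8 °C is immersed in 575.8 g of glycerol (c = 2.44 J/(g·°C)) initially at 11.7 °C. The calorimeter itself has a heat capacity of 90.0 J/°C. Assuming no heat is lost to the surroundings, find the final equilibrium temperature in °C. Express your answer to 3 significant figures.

Heat lost by stainless steel = heat gained by glycerol + calorimeter.
(87.9)(0.485)(158.8 − T) = [(575.8)(2.44) + 90.0](T − 11.7)
42.6315 (158.8 − T) = 1494.952 (T − 11.7)
6769.9 − 42.6315 T = 1494.952 T − 17491
24260.9 = 1537.5835 T
T = 15.78 °C

T_f = 15.8 °C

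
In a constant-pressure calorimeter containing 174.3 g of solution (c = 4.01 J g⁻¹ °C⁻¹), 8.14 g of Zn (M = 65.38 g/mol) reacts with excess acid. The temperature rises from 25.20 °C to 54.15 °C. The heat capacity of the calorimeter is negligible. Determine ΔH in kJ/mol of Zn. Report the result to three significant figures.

ΔH = -163 kJ/mol

|ΔT| = |54.15 − 25.20| = 28.95 °C
|q_surr| = (174.3 × 4.01) × 28.95 = 698.943 × 28.95 = 20234 J
n(Zn) = 8.14 / 65.38 = 0.12450 mol
Temperature rose, so q_rxn = −|q_surr| = -20.234 kJ
ΔH = q_rxn / n = -162.5 kJ/mol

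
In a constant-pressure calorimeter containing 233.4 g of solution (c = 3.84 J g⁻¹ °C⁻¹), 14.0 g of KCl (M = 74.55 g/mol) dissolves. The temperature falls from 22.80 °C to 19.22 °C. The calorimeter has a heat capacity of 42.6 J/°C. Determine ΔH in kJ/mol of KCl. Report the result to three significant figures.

ΔH = 17.9 kJ/mol

|ΔT| = |19.22 − 22.80| = 3.58 °C
|q_surr| = (233.4 × 3.84 + 42.6) × 3.58 = 938.856 × 3.58 = 3361 J
n(KCl) = 14.0 / 74.55 = 0.1878 mol
Temperature fell, so q_rxn = +|q_surr| = 3.361 kJ
ΔH = q_rxn / n = 17.90 kJ/mol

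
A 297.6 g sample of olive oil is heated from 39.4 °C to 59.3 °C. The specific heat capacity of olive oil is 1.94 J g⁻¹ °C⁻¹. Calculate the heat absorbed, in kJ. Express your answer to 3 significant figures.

q = m c ΔT = 297.6 × 1.94 × (59.3 − 39.4)
q = 297.6 × 1.94 × 19.9 = 11490 J = 11.5 kJ

q = 11.5 kJ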